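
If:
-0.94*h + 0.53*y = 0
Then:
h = 0.563829787234043*y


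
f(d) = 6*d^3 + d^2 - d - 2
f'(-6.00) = 635.00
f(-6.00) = -1256.00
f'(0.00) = -1.00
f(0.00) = -2.00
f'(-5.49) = 530.54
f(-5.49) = -959.18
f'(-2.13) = 76.40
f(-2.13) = -53.31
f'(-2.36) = 94.53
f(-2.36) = -72.94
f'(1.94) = 70.62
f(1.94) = 43.63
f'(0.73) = 10.05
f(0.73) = 0.14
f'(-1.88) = 58.86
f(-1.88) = -36.45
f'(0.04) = -0.89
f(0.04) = -2.04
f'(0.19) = 0.03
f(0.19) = -2.11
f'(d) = 18*d^2 + 2*d - 1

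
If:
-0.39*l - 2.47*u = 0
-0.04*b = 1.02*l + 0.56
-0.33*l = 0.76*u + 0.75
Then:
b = 77.07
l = -3.57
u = 0.56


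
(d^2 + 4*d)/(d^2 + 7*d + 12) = d/(d + 3)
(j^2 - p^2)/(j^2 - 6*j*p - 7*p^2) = (-j + p)/(-j + 7*p)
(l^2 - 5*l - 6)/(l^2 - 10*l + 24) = (l + 1)/(l - 4)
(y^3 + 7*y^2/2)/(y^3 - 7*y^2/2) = (2*y + 7)/(2*y - 7)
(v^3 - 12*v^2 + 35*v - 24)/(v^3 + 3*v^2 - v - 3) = (v^2 - 11*v + 24)/(v^2 + 4*v + 3)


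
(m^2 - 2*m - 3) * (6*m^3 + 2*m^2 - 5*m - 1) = 6*m^5 - 10*m^4 - 27*m^3 + 3*m^2 + 17*m + 3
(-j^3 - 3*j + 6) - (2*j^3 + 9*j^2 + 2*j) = -3*j^3 - 9*j^2 - 5*j + 6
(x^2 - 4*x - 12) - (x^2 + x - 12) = -5*x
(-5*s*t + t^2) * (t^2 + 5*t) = -5*s*t^3 - 25*s*t^2 + t^4 + 5*t^3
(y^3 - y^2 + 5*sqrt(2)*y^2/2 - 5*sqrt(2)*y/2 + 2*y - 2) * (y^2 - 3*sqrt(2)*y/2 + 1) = y^5 - y^4 + sqrt(2)*y^4 - 9*y^3/2 - sqrt(2)*y^3 - sqrt(2)*y^2/2 + 9*y^2/2 + sqrt(2)*y/2 + 2*y - 2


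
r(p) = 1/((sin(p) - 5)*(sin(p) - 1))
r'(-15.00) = -0.06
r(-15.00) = 0.11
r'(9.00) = -0.65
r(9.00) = 0.37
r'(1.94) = -19.86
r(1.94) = 3.65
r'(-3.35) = -0.38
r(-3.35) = 0.26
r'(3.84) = -0.06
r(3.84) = 0.11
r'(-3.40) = -0.43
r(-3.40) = 0.28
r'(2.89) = -0.42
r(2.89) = 0.28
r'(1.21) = 21.29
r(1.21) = 3.82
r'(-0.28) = 0.14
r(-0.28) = 0.15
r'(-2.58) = -0.08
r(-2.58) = 0.12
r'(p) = -cos(p)/((sin(p) - 5)*(sin(p) - 1)^2) - cos(p)/((sin(p) - 5)^2*(sin(p) - 1)) = 2*(3 - sin(p))*cos(p)/((sin(p) - 5)^2*(sin(p) - 1)^2)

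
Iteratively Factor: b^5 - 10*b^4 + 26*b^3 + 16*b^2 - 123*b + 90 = (b - 5)*(b^4 - 5*b^3 + b^2 + 21*b - 18) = (b - 5)*(b - 1)*(b^3 - 4*b^2 - 3*b + 18) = (b - 5)*(b - 1)*(b + 2)*(b^2 - 6*b + 9) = (b - 5)*(b - 3)*(b - 1)*(b + 2)*(b - 3)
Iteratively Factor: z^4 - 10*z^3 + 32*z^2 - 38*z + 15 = (z - 1)*(z^3 - 9*z^2 + 23*z - 15) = (z - 1)^2*(z^2 - 8*z + 15) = (z - 3)*(z - 1)^2*(z - 5)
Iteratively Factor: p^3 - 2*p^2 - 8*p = (p)*(p^2 - 2*p - 8) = p*(p + 2)*(p - 4)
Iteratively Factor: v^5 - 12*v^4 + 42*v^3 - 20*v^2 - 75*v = (v)*(v^4 - 12*v^3 + 42*v^2 - 20*v - 75) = v*(v - 5)*(v^3 - 7*v^2 + 7*v + 15) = v*(v - 5)^2*(v^2 - 2*v - 3) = v*(v - 5)^2*(v + 1)*(v - 3)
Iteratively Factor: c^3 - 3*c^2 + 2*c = (c)*(c^2 - 3*c + 2) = c*(c - 2)*(c - 1)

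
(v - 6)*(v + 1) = v^2 - 5*v - 6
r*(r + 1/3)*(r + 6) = r^3 + 19*r^2/3 + 2*r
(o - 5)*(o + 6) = o^2 + o - 30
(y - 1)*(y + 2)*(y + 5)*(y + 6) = y^4 + 12*y^3 + 39*y^2 + 8*y - 60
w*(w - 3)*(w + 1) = w^3 - 2*w^2 - 3*w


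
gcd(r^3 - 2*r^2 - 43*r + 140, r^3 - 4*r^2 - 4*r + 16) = r - 4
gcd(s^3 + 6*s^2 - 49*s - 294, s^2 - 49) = s^2 - 49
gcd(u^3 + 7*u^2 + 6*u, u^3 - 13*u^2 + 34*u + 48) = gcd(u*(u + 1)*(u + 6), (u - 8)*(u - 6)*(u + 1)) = u + 1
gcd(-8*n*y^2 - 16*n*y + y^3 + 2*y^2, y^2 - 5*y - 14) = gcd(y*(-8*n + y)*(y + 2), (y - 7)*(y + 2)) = y + 2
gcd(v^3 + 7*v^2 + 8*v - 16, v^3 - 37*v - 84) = v + 4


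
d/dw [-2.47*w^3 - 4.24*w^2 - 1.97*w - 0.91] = -7.41*w^2 - 8.48*w - 1.97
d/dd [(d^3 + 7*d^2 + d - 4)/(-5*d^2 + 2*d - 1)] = (-5*d^4 + 4*d^3 + 16*d^2 - 54*d + 7)/(25*d^4 - 20*d^3 + 14*d^2 - 4*d + 1)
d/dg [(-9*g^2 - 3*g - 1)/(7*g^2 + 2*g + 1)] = (3*g^2 - 4*g - 1)/(49*g^4 + 28*g^3 + 18*g^2 + 4*g + 1)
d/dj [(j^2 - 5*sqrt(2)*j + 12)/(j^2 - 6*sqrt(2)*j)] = (-sqrt(2)*j^2 - 24*j + 72*sqrt(2))/(j^2*(j^2 - 12*sqrt(2)*j + 72))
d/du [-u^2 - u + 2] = -2*u - 1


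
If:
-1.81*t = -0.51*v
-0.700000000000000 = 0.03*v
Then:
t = -6.57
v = -23.33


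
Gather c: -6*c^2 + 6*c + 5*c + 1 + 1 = -6*c^2 + 11*c + 2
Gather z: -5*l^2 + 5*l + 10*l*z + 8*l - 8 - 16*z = -5*l^2 + 13*l + z*(10*l - 16) - 8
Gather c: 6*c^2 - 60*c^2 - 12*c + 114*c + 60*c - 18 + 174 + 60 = -54*c^2 + 162*c + 216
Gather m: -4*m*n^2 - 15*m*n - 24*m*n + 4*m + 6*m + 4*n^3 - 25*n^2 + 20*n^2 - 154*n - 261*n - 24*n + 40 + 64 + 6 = m*(-4*n^2 - 39*n + 10) + 4*n^3 - 5*n^2 - 439*n + 110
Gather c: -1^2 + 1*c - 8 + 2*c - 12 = 3*c - 21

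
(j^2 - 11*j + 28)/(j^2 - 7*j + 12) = (j - 7)/(j - 3)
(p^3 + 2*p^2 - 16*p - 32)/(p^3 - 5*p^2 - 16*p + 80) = (p + 2)/(p - 5)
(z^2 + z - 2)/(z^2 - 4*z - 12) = (z - 1)/(z - 6)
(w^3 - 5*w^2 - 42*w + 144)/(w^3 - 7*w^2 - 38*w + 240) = (w - 3)/(w - 5)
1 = 1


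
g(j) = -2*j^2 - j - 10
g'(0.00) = -1.00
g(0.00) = -10.00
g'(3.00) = -13.00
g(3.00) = -31.00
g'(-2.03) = 7.12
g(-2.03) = -16.21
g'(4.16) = -17.64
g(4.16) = -48.77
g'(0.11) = -1.44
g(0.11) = -10.13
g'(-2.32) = 8.28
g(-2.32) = -18.44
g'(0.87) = -4.48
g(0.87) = -12.38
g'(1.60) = -7.40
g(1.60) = -16.72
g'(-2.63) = 9.52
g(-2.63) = -21.20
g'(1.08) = -5.32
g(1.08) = -13.41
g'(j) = -4*j - 1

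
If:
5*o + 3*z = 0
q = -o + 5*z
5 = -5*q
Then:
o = 3/28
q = -1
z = -5/28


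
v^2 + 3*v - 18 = (v - 3)*(v + 6)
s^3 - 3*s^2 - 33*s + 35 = (s - 7)*(s - 1)*(s + 5)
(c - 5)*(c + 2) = c^2 - 3*c - 10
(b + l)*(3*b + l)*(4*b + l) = 12*b^3 + 19*b^2*l + 8*b*l^2 + l^3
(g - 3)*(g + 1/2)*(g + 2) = g^3 - g^2/2 - 13*g/2 - 3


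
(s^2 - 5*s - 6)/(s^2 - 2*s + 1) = (s^2 - 5*s - 6)/(s^2 - 2*s + 1)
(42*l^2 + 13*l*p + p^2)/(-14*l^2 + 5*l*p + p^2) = (6*l + p)/(-2*l + p)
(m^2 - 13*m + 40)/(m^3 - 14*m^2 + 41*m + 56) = (m - 5)/(m^2 - 6*m - 7)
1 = 1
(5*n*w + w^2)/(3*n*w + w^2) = (5*n + w)/(3*n + w)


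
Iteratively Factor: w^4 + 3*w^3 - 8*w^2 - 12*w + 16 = (w - 2)*(w^3 + 5*w^2 + 2*w - 8) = (w - 2)*(w - 1)*(w^2 + 6*w + 8) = (w - 2)*(w - 1)*(w + 4)*(w + 2)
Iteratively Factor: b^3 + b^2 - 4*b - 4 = (b - 2)*(b^2 + 3*b + 2) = (b - 2)*(b + 2)*(b + 1)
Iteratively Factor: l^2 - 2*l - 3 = (l - 3)*(l + 1)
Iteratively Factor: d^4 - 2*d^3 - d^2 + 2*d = (d)*(d^3 - 2*d^2 - d + 2) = d*(d + 1)*(d^2 - 3*d + 2) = d*(d - 1)*(d + 1)*(d - 2)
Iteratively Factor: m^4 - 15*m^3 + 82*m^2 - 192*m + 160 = (m - 4)*(m^3 - 11*m^2 + 38*m - 40) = (m - 4)^2*(m^2 - 7*m + 10) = (m - 4)^2*(m - 2)*(m - 5)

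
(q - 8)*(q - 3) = q^2 - 11*q + 24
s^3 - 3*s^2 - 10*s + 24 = (s - 4)*(s - 2)*(s + 3)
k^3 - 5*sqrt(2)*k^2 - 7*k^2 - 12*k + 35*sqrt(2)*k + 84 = (k - 7)*(k - 6*sqrt(2))*(k + sqrt(2))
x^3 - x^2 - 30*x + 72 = (x - 4)*(x - 3)*(x + 6)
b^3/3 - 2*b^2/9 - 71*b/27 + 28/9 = (b/3 + 1)*(b - 7/3)*(b - 4/3)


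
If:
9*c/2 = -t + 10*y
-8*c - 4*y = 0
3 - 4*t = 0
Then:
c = -3/98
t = 3/4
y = 3/49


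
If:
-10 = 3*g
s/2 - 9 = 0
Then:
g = -10/3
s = 18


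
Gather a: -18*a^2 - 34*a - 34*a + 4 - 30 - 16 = -18*a^2 - 68*a - 42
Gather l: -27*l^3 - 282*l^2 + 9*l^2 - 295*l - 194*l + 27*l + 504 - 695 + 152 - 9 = -27*l^3 - 273*l^2 - 462*l - 48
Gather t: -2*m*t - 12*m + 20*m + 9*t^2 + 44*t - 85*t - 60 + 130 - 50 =8*m + 9*t^2 + t*(-2*m - 41) + 20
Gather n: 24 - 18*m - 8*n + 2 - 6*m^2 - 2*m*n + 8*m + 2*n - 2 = -6*m^2 - 10*m + n*(-2*m - 6) + 24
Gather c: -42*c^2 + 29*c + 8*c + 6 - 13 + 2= -42*c^2 + 37*c - 5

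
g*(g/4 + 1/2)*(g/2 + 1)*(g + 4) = g^4/8 + g^3 + 5*g^2/2 + 2*g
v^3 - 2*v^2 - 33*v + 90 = (v - 5)*(v - 3)*(v + 6)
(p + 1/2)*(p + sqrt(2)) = p^2 + p/2 + sqrt(2)*p + sqrt(2)/2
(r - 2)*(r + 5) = r^2 + 3*r - 10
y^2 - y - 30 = (y - 6)*(y + 5)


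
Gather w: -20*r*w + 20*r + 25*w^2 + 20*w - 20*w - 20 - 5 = -20*r*w + 20*r + 25*w^2 - 25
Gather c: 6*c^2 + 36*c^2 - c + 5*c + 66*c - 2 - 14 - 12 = 42*c^2 + 70*c - 28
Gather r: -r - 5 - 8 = -r - 13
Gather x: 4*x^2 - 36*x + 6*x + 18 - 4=4*x^2 - 30*x + 14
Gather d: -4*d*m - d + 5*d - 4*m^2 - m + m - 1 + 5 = d*(4 - 4*m) - 4*m^2 + 4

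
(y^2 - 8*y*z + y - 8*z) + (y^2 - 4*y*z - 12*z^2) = 2*y^2 - 12*y*z + y - 12*z^2 - 8*z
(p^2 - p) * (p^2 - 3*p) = p^4 - 4*p^3 + 3*p^2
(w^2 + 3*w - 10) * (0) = 0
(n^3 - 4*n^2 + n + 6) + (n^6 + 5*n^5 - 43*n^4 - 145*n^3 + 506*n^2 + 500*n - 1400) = n^6 + 5*n^5 - 43*n^4 - 144*n^3 + 502*n^2 + 501*n - 1394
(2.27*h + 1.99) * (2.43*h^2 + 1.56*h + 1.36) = 5.5161*h^3 + 8.3769*h^2 + 6.1916*h + 2.7064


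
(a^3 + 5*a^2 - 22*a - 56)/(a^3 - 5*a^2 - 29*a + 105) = (a^3 + 5*a^2 - 22*a - 56)/(a^3 - 5*a^2 - 29*a + 105)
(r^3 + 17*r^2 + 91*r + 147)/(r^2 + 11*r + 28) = (r^2 + 10*r + 21)/(r + 4)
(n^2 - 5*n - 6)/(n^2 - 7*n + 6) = (n + 1)/(n - 1)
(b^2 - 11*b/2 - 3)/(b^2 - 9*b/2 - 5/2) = (b - 6)/(b - 5)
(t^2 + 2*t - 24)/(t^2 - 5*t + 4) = (t + 6)/(t - 1)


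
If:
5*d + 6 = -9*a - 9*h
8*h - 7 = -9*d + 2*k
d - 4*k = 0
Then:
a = 73*k/36 - 37/24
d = 4*k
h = 7/8 - 17*k/4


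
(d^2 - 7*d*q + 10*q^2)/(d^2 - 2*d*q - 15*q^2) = (d - 2*q)/(d + 3*q)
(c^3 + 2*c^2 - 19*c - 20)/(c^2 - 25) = (c^2 - 3*c - 4)/(c - 5)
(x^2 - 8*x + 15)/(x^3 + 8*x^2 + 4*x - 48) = (x^2 - 8*x + 15)/(x^3 + 8*x^2 + 4*x - 48)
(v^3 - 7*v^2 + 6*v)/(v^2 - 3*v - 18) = v*(v - 1)/(v + 3)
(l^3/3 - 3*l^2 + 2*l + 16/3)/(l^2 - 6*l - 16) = (l^2 - l - 2)/(3*(l + 2))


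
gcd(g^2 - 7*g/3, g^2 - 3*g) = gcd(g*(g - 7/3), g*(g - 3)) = g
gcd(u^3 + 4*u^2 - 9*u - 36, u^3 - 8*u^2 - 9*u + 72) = u^2 - 9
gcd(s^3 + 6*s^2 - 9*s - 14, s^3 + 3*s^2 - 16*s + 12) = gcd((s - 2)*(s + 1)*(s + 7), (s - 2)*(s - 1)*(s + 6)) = s - 2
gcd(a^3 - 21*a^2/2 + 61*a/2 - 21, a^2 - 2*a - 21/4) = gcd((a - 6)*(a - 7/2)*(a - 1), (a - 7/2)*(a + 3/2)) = a - 7/2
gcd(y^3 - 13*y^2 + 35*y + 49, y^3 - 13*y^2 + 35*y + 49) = y^3 - 13*y^2 + 35*y + 49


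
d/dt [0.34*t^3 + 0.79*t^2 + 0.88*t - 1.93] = 1.02*t^2 + 1.58*t + 0.88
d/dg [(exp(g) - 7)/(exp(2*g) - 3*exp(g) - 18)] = (-(exp(g) - 7)*(2*exp(g) - 3) + exp(2*g) - 3*exp(g) - 18)*exp(g)/(-exp(2*g) + 3*exp(g) + 18)^2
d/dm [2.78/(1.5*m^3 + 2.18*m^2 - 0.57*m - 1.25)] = (-12.51*m^2 - 12.1208*m + 1.5846)/(1.5*m^3 + 2.18*m^2 - 0.57*m - 1.25)^2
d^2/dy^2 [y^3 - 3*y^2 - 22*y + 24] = 6*y - 6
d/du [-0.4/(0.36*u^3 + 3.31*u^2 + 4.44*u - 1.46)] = (0.432*u^2 + 2.648*u + 1.776)/(0.36*u^3 + 3.31*u^2 + 4.44*u - 1.46)^2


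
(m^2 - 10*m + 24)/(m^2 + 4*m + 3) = (m^2 - 10*m + 24)/(m^2 + 4*m + 3)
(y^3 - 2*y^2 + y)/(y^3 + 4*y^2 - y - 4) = y*(y - 1)/(y^2 + 5*y + 4)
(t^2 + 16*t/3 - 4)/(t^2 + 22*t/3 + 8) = (3*t - 2)/(3*t + 4)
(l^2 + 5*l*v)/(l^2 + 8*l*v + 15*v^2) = l/(l + 3*v)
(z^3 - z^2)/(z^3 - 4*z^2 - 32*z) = z*(1 - z)/(-z^2 + 4*z + 32)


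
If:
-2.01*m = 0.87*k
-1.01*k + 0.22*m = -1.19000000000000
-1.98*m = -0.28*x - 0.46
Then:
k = 1.08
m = -0.47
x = -4.94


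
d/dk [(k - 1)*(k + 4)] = 2*k + 3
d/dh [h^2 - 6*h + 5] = 2*h - 6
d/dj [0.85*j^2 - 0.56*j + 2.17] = 1.7*j - 0.56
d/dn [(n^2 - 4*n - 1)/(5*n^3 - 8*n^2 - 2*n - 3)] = (-5*n^4 + 40*n^3 - 19*n^2 - 22*n + 10)/(25*n^6 - 80*n^5 + 44*n^4 + 2*n^3 + 52*n^2 + 12*n + 9)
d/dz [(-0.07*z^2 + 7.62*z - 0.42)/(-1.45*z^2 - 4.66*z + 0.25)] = (11.3752*z^2 - 1.25299999999999*z - 0.0522)/(2.1025*z^4 + 13.514*z^3 + 20.9906*z^2 - 2.33*z + 0.0625)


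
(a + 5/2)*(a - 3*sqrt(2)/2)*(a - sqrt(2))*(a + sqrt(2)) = a^4 - 3*sqrt(2)*a^3/2 + 5*a^3/2 - 15*sqrt(2)*a^2/4 - 2*a^2 - 5*a + 3*sqrt(2)*a + 15*sqrt(2)/2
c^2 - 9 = (c - 3)*(c + 3)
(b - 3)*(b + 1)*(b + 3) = b^3 + b^2 - 9*b - 9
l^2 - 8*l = l*(l - 8)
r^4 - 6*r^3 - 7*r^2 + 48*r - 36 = (r - 6)*(r - 2)*(r - 1)*(r + 3)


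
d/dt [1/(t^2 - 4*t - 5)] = 2*(2 - t)/(-t^2 + 4*t + 5)^2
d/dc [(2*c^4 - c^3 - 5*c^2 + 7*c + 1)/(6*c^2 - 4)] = (12*c^5 - 3*c^4 - 16*c^3 - 15*c^2 + 14*c - 14)/(2*(9*c^4 - 12*c^2 + 4))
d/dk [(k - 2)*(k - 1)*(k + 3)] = 3*k^2 - 7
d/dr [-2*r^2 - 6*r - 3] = -4*r - 6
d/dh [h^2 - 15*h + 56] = 2*h - 15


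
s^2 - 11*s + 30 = (s - 6)*(s - 5)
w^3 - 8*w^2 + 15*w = w*(w - 5)*(w - 3)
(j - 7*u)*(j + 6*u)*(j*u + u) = j^3*u - j^2*u^2 + j^2*u - 42*j*u^3 - j*u^2 - 42*u^3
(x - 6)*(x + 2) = x^2 - 4*x - 12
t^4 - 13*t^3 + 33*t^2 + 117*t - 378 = (t - 7)*(t - 6)*(t - 3)*(t + 3)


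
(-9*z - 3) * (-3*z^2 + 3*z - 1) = 27*z^3 - 18*z^2 + 3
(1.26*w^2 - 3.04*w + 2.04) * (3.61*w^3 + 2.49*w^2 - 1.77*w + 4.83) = 4.5486*w^5 - 7.837*w^4 - 2.4354*w^3 + 16.5462*w^2 - 18.294*w + 9.8532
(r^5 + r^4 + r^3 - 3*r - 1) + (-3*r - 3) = r^5 + r^4 + r^3 - 6*r - 4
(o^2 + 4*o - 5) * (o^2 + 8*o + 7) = o^4 + 12*o^3 + 34*o^2 - 12*o - 35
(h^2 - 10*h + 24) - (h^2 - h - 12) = 36 - 9*h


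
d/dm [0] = 0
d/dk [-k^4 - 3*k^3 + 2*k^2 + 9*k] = -4*k^3 - 9*k^2 + 4*k + 9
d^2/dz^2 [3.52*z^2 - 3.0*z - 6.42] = 7.04000000000000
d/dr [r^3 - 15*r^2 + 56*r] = 3*r^2 - 30*r + 56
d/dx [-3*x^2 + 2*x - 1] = 2 - 6*x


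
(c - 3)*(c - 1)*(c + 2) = c^3 - 2*c^2 - 5*c + 6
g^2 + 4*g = g*(g + 4)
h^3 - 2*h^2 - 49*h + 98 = (h - 7)*(h - 2)*(h + 7)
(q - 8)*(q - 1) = q^2 - 9*q + 8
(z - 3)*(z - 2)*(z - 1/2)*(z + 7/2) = z^4 - 2*z^3 - 43*z^2/4 + 107*z/4 - 21/2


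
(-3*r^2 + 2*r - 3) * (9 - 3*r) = 9*r^3 - 33*r^2 + 27*r - 27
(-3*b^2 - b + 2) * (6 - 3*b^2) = 9*b^4 + 3*b^3 - 24*b^2 - 6*b + 12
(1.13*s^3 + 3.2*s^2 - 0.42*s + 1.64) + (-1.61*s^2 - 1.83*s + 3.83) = 1.13*s^3 + 1.59*s^2 - 2.25*s + 5.47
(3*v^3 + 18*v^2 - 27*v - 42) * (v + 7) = 3*v^4 + 39*v^3 + 99*v^2 - 231*v - 294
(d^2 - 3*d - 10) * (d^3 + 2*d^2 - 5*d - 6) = d^5 - d^4 - 21*d^3 - 11*d^2 + 68*d + 60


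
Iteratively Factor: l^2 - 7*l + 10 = (l - 2)*(l - 5)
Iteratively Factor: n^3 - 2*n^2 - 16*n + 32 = (n + 4)*(n^2 - 6*n + 8) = (n - 2)*(n + 4)*(n - 4)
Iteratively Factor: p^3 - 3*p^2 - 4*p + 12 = (p - 2)*(p^2 - p - 6) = (p - 3)*(p - 2)*(p + 2)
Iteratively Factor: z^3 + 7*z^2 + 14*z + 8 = (z + 1)*(z^2 + 6*z + 8) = (z + 1)*(z + 4)*(z + 2)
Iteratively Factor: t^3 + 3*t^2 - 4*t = (t)*(t^2 + 3*t - 4) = t*(t - 1)*(t + 4)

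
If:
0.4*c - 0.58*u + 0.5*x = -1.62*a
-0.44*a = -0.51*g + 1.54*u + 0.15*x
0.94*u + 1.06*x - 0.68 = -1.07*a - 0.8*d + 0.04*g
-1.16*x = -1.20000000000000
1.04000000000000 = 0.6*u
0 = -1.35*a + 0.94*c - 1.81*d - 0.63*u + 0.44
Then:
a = 1.64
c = -5.43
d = -4.41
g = 6.96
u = 1.73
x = 1.03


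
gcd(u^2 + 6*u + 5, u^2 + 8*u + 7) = u + 1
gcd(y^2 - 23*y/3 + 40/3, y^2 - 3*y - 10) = y - 5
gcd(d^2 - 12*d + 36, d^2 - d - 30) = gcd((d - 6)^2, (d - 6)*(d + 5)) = d - 6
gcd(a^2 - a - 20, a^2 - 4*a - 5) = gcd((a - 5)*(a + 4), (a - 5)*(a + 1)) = a - 5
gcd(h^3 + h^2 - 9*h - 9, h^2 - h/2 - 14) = 1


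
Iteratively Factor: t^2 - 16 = (t + 4)*(t - 4)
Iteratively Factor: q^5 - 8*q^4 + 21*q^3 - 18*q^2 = (q - 3)*(q^4 - 5*q^3 + 6*q^2) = q*(q - 3)*(q^3 - 5*q^2 + 6*q) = q*(q - 3)^2*(q^2 - 2*q) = q*(q - 3)^2*(q - 2)*(q)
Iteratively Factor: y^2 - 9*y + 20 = (y - 5)*(y - 4)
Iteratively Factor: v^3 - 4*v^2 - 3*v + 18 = (v - 3)*(v^2 - v - 6) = (v - 3)*(v + 2)*(v - 3)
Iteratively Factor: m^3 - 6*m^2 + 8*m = (m - 2)*(m^2 - 4*m) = m*(m - 2)*(m - 4)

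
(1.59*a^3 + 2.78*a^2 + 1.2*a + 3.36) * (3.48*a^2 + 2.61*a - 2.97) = 5.5332*a^5 + 13.8243*a^4 + 6.7095*a^3 + 6.5682*a^2 + 5.2056*a - 9.9792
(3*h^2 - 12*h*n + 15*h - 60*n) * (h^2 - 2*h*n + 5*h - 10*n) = 3*h^4 - 18*h^3*n + 30*h^3 + 24*h^2*n^2 - 180*h^2*n + 75*h^2 + 240*h*n^2 - 450*h*n + 600*n^2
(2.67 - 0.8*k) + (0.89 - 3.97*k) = 3.56 - 4.77*k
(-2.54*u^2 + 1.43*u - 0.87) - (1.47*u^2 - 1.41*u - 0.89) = -4.01*u^2 + 2.84*u + 0.02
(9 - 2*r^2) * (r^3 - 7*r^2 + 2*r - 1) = -2*r^5 + 14*r^4 + 5*r^3 - 61*r^2 + 18*r - 9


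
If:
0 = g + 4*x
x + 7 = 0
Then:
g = 28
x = -7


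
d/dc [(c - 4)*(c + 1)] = 2*c - 3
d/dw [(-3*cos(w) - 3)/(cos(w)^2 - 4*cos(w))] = 3*(-sin(w) + 4*sin(w)/cos(w)^2 - 2*tan(w))/(cos(w) - 4)^2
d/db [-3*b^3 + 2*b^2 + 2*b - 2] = -9*b^2 + 4*b + 2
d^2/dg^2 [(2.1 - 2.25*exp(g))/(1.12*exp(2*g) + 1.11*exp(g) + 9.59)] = (-2.8224*exp(4*g) + 13.33416*exp(3*g) + 152.83296*exp(2*g) - 63.684285*exp(g) - 229.282515)*exp(g)/(1.404928*exp(6*g) + 4.177152*exp(5*g) + 40.228944*exp(4*g) + 72.901359*exp(3*g) + 344.460333*exp(2*g) + 306.253773*exp(g) + 881.974079)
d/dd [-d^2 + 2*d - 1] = 2 - 2*d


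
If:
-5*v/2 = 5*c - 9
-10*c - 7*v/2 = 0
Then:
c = -21/5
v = 12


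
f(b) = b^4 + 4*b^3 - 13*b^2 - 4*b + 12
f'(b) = 4*b^3 + 12*b^2 - 26*b - 4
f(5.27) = 986.66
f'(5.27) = 777.71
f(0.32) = 9.53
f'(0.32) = -10.96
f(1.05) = -0.69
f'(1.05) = -13.44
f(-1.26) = -9.08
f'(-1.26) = 39.81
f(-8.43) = 1775.79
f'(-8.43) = -1328.35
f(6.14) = 1844.51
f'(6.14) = 1214.66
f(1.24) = -2.96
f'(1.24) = -10.16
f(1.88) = -2.40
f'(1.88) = 16.11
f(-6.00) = 0.00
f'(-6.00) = -280.00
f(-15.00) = 34272.00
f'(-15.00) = -10414.00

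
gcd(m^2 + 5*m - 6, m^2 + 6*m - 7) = m - 1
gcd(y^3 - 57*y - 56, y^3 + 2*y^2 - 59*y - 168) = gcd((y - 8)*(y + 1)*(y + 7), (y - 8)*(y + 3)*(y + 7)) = y^2 - y - 56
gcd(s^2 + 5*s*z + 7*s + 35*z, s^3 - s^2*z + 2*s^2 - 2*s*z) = 1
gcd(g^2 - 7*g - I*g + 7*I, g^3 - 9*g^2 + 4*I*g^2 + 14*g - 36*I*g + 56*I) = g - 7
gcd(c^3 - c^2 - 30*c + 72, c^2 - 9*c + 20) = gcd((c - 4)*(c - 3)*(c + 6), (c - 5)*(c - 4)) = c - 4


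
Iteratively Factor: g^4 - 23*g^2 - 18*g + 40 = (g + 2)*(g^3 - 2*g^2 - 19*g + 20) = (g - 1)*(g + 2)*(g^2 - g - 20) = (g - 5)*(g - 1)*(g + 2)*(g + 4)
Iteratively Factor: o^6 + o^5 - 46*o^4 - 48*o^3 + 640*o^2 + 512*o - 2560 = (o - 2)*(o^5 + 3*o^4 - 40*o^3 - 128*o^2 + 384*o + 1280) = (o - 5)*(o - 2)*(o^4 + 8*o^3 - 128*o - 256) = (o - 5)*(o - 2)*(o + 4)*(o^3 + 4*o^2 - 16*o - 64) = (o - 5)*(o - 4)*(o - 2)*(o + 4)*(o^2 + 8*o + 16) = (o - 5)*(o - 4)*(o - 2)*(o + 4)^2*(o + 4)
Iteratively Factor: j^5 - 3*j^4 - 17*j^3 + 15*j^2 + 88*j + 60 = (j - 5)*(j^4 + 2*j^3 - 7*j^2 - 20*j - 12) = (j - 5)*(j + 2)*(j^3 - 7*j - 6) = (j - 5)*(j + 2)^2*(j^2 - 2*j - 3) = (j - 5)*(j + 1)*(j + 2)^2*(j - 3)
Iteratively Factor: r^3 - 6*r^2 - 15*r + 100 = (r - 5)*(r^2 - r - 20) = (r - 5)*(r + 4)*(r - 5)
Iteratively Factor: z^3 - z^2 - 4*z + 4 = (z - 2)*(z^2 + z - 2) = (z - 2)*(z + 2)*(z - 1)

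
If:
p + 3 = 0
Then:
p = -3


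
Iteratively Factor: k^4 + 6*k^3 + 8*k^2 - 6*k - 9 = (k - 1)*(k^3 + 7*k^2 + 15*k + 9) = (k - 1)*(k + 3)*(k^2 + 4*k + 3) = (k - 1)*(k + 3)^2*(k + 1)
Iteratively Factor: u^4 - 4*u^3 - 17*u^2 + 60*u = (u + 4)*(u^3 - 8*u^2 + 15*u) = (u - 5)*(u + 4)*(u^2 - 3*u) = (u - 5)*(u - 3)*(u + 4)*(u)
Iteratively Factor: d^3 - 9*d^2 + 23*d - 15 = (d - 1)*(d^2 - 8*d + 15) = (d - 3)*(d - 1)*(d - 5)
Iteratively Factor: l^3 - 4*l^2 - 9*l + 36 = (l - 4)*(l^2 - 9) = (l - 4)*(l - 3)*(l + 3)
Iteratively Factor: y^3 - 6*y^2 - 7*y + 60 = (y + 3)*(y^2 - 9*y + 20) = (y - 5)*(y + 3)*(y - 4)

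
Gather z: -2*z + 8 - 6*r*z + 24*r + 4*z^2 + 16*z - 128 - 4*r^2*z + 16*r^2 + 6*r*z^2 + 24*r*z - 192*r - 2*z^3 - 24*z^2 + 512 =16*r^2 - 168*r - 2*z^3 + z^2*(6*r - 20) + z*(-4*r^2 + 18*r + 14) + 392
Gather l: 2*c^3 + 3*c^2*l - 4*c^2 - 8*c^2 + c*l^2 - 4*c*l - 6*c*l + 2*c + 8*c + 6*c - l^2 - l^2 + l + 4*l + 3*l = 2*c^3 - 12*c^2 + 16*c + l^2*(c - 2) + l*(3*c^2 - 10*c + 8)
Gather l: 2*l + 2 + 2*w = 2*l + 2*w + 2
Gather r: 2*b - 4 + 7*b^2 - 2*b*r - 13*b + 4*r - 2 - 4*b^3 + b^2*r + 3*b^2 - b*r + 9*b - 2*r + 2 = -4*b^3 + 10*b^2 - 2*b + r*(b^2 - 3*b + 2) - 4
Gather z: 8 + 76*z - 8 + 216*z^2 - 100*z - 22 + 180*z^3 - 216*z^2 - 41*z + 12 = 180*z^3 - 65*z - 10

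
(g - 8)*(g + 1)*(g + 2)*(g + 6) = g^4 + g^3 - 52*g^2 - 148*g - 96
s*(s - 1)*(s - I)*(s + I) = s^4 - s^3 + s^2 - s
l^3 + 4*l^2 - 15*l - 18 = (l - 3)*(l + 1)*(l + 6)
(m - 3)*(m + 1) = m^2 - 2*m - 3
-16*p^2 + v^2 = (-4*p + v)*(4*p + v)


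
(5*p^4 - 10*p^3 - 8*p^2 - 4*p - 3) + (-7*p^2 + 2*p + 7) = 5*p^4 - 10*p^3 - 15*p^2 - 2*p + 4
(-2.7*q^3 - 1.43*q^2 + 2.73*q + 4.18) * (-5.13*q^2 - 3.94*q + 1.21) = 13.851*q^5 + 17.9739*q^4 - 11.6377*q^3 - 33.9299*q^2 - 13.1659*q + 5.0578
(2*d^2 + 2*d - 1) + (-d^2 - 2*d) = d^2 - 1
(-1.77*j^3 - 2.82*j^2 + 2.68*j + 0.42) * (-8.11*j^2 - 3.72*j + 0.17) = 14.3547*j^5 + 29.4546*j^4 - 11.5453*j^3 - 13.8552*j^2 - 1.1068*j + 0.0714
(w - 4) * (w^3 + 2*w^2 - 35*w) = w^4 - 2*w^3 - 43*w^2 + 140*w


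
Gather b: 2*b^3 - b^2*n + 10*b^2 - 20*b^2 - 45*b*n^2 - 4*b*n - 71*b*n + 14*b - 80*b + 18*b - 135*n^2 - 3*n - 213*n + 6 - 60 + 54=2*b^3 + b^2*(-n - 10) + b*(-45*n^2 - 75*n - 48) - 135*n^2 - 216*n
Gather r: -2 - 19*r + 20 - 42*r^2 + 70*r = -42*r^2 + 51*r + 18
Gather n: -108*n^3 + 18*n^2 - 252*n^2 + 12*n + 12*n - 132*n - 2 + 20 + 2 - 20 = -108*n^3 - 234*n^2 - 108*n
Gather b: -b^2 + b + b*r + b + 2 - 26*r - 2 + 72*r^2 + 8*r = -b^2 + b*(r + 2) + 72*r^2 - 18*r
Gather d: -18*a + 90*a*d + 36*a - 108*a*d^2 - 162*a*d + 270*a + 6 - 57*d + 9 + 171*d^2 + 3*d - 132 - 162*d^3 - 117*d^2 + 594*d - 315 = 288*a - 162*d^3 + d^2*(54 - 108*a) + d*(540 - 72*a) - 432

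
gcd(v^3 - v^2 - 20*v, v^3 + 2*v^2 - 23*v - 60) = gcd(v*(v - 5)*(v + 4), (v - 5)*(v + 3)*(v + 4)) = v^2 - v - 20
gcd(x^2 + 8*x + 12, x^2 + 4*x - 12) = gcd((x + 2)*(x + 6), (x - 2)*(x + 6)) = x + 6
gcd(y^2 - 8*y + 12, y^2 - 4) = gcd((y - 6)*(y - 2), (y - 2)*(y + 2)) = y - 2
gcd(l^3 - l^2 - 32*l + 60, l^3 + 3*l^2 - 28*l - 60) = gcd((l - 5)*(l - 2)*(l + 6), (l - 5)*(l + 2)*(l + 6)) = l^2 + l - 30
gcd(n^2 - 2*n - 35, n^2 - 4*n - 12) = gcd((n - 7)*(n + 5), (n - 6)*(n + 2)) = 1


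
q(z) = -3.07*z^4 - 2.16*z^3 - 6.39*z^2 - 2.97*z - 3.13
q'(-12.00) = 20437.11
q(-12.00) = -60814.69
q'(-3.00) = 308.61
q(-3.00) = -242.08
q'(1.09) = -40.50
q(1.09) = -21.09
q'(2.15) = -182.44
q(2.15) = -126.12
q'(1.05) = -37.75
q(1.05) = -19.53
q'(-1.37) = 33.95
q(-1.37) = -16.32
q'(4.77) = -1544.13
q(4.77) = -1986.44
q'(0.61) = -15.96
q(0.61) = -8.23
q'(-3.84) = 645.89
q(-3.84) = -631.16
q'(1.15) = -44.91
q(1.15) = -23.65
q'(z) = -12.28*z^3 - 6.48*z^2 - 12.78*z - 2.97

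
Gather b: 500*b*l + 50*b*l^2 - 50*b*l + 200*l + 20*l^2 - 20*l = b*(50*l^2 + 450*l) + 20*l^2 + 180*l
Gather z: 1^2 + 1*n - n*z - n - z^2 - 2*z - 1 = -z^2 + z*(-n - 2)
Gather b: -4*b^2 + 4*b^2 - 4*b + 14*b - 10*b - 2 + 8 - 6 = 0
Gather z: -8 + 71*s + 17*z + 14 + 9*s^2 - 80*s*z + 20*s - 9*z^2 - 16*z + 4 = 9*s^2 + 91*s - 9*z^2 + z*(1 - 80*s) + 10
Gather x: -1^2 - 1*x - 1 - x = -2*x - 2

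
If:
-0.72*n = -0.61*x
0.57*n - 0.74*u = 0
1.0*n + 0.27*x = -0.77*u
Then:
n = 0.00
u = 0.00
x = 0.00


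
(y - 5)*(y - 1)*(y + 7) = y^3 + y^2 - 37*y + 35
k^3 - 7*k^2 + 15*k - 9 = (k - 3)^2*(k - 1)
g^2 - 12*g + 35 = (g - 7)*(g - 5)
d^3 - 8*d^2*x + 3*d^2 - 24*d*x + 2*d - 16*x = (d + 1)*(d + 2)*(d - 8*x)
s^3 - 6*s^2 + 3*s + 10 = (s - 5)*(s - 2)*(s + 1)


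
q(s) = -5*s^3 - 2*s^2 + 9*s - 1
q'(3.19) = -156.40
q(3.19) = -154.95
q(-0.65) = -6.32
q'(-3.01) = -114.86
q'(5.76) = -511.70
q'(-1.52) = -19.58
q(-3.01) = 90.14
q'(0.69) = -0.90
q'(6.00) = -555.00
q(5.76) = -971.03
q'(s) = -15*s^2 - 4*s + 9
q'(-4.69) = -302.18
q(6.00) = -1099.00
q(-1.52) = -1.74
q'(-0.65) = 5.26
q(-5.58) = 755.21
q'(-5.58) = -435.73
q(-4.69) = 428.61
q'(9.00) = -1242.00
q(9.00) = -3727.00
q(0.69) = 2.62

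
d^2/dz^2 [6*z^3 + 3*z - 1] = 36*z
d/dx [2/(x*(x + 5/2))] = 4*(-4*x - 5)/(x^2*(4*x^2 + 20*x + 25))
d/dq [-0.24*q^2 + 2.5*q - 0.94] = 2.5 - 0.48*q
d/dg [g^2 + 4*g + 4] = 2*g + 4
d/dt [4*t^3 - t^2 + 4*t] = 12*t^2 - 2*t + 4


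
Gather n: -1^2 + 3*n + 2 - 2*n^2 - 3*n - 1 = -2*n^2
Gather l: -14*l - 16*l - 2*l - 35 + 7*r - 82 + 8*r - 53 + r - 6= -32*l + 16*r - 176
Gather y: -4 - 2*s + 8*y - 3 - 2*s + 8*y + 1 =-4*s + 16*y - 6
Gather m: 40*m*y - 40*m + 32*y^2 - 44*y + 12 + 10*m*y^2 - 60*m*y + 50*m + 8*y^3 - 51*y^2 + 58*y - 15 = m*(10*y^2 - 20*y + 10) + 8*y^3 - 19*y^2 + 14*y - 3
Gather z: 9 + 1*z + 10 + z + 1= 2*z + 20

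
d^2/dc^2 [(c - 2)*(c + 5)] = 2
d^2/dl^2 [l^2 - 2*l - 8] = 2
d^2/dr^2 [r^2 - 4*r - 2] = 2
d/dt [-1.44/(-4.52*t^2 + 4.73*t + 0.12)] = (6.8112 - 13.0176*t)/(-4.52*t^2 + 4.73*t + 0.12)^2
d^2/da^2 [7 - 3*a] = 0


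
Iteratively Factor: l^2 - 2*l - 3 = (l - 3)*(l + 1)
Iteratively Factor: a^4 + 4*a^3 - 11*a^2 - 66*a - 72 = (a + 3)*(a^3 + a^2 - 14*a - 24) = (a + 3)^2*(a^2 - 2*a - 8) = (a - 4)*(a + 3)^2*(a + 2)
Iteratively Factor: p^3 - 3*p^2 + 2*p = (p - 2)*(p^2 - p) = (p - 2)*(p - 1)*(p)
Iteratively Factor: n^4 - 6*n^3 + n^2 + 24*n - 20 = (n - 1)*(n^3 - 5*n^2 - 4*n + 20) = (n - 2)*(n - 1)*(n^2 - 3*n - 10) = (n - 2)*(n - 1)*(n + 2)*(n - 5)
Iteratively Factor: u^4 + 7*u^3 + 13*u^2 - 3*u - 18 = (u - 1)*(u^3 + 8*u^2 + 21*u + 18) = (u - 1)*(u + 2)*(u^2 + 6*u + 9) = (u - 1)*(u + 2)*(u + 3)*(u + 3)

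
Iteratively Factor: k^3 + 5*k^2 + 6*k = (k + 2)*(k^2 + 3*k) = k*(k + 2)*(k + 3)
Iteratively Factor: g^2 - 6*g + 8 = (g - 4)*(g - 2)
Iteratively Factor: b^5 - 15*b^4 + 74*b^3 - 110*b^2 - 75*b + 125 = (b + 1)*(b^4 - 16*b^3 + 90*b^2 - 200*b + 125) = (b - 5)*(b + 1)*(b^3 - 11*b^2 + 35*b - 25) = (b - 5)^2*(b + 1)*(b^2 - 6*b + 5) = (b - 5)^3*(b + 1)*(b - 1)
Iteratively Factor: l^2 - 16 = (l + 4)*(l - 4)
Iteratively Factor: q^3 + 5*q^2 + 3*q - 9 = (q - 1)*(q^2 + 6*q + 9) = (q - 1)*(q + 3)*(q + 3)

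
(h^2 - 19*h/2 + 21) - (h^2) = 21 - 19*h/2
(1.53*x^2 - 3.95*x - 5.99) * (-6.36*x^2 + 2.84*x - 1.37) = -9.7308*x^4 + 29.4672*x^3 + 24.7823*x^2 - 11.6001*x + 8.2063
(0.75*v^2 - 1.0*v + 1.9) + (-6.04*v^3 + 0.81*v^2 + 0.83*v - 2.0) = -6.04*v^3 + 1.56*v^2 - 0.17*v - 0.1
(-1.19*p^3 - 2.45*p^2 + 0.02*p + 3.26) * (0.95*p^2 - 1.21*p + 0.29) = -1.1305*p^5 - 0.8876*p^4 + 2.6384*p^3 + 2.3623*p^2 - 3.9388*p + 0.9454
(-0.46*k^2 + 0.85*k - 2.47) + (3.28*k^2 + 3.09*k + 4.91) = 2.82*k^2 + 3.94*k + 2.44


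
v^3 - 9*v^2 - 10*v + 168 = (v - 7)*(v - 6)*(v + 4)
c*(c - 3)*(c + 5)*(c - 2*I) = c^4 + 2*c^3 - 2*I*c^3 - 15*c^2 - 4*I*c^2 + 30*I*c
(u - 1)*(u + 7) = u^2 + 6*u - 7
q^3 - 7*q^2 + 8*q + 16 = (q - 4)^2*(q + 1)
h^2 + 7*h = h*(h + 7)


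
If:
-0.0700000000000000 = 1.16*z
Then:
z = -0.06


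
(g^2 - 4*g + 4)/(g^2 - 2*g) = (g - 2)/g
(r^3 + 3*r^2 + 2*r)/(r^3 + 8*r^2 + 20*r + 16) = r*(r + 1)/(r^2 + 6*r + 8)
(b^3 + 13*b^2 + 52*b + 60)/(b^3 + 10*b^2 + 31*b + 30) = (b + 6)/(b + 3)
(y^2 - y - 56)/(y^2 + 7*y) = (y - 8)/y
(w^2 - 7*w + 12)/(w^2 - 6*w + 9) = (w - 4)/(w - 3)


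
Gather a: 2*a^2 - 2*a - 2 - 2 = 2*a^2 - 2*a - 4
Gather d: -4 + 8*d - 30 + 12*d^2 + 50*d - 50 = 12*d^2 + 58*d - 84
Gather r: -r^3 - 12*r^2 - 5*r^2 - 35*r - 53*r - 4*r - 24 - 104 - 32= -r^3 - 17*r^2 - 92*r - 160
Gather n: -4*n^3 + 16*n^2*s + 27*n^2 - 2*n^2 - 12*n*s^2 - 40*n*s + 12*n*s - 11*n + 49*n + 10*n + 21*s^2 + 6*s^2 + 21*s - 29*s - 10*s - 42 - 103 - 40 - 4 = -4*n^3 + n^2*(16*s + 25) + n*(-12*s^2 - 28*s + 48) + 27*s^2 - 18*s - 189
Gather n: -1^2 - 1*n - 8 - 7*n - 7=-8*n - 16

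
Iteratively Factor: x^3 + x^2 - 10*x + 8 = (x + 4)*(x^2 - 3*x + 2) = (x - 1)*(x + 4)*(x - 2)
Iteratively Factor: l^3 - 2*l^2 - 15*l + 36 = (l + 4)*(l^2 - 6*l + 9) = (l - 3)*(l + 4)*(l - 3)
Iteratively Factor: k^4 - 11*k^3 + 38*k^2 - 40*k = (k - 5)*(k^3 - 6*k^2 + 8*k) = k*(k - 5)*(k^2 - 6*k + 8) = k*(k - 5)*(k - 4)*(k - 2)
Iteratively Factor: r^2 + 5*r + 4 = (r + 4)*(r + 1)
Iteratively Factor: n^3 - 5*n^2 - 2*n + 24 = (n - 4)*(n^2 - n - 6) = (n - 4)*(n + 2)*(n - 3)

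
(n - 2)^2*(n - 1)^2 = n^4 - 6*n^3 + 13*n^2 - 12*n + 4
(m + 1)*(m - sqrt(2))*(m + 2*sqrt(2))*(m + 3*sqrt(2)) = m^4 + m^3 + 4*sqrt(2)*m^3 + 2*m^2 + 4*sqrt(2)*m^2 - 12*sqrt(2)*m + 2*m - 12*sqrt(2)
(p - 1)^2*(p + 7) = p^3 + 5*p^2 - 13*p + 7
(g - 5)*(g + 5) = g^2 - 25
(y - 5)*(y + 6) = y^2 + y - 30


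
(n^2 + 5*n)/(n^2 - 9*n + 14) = n*(n + 5)/(n^2 - 9*n + 14)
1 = 1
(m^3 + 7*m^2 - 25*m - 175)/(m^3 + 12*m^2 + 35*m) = (m - 5)/m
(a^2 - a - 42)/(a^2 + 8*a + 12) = (a - 7)/(a + 2)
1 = 1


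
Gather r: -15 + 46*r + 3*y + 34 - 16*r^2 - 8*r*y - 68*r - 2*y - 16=-16*r^2 + r*(-8*y - 22) + y + 3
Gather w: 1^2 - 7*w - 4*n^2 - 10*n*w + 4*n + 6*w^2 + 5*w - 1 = -4*n^2 + 4*n + 6*w^2 + w*(-10*n - 2)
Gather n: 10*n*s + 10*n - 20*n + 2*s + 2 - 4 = n*(10*s - 10) + 2*s - 2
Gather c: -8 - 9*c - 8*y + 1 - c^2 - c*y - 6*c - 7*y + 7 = -c^2 + c*(-y - 15) - 15*y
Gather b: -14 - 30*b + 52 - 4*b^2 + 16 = -4*b^2 - 30*b + 54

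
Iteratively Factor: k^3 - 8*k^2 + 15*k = (k)*(k^2 - 8*k + 15) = k*(k - 5)*(k - 3)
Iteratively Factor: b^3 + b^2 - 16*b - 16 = (b + 1)*(b^2 - 16) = (b - 4)*(b + 1)*(b + 4)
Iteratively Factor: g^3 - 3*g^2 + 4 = (g - 2)*(g^2 - g - 2) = (g - 2)*(g + 1)*(g - 2)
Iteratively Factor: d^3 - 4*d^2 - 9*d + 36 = (d + 3)*(d^2 - 7*d + 12) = (d - 4)*(d + 3)*(d - 3)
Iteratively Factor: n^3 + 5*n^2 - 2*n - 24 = (n - 2)*(n^2 + 7*n + 12) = (n - 2)*(n + 4)*(n + 3)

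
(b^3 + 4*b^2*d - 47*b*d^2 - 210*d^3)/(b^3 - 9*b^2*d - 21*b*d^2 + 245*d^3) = (b + 6*d)/(b - 7*d)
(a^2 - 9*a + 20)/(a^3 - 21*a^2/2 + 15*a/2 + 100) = 2*(a - 4)/(2*a^2 - 11*a - 40)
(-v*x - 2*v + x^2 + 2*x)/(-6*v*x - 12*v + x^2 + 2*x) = (-v + x)/(-6*v + x)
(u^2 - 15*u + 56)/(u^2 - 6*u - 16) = (u - 7)/(u + 2)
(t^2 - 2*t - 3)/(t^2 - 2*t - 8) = (-t^2 + 2*t + 3)/(-t^2 + 2*t + 8)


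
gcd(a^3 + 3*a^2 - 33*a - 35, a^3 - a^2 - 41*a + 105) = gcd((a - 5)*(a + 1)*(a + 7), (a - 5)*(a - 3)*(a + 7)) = a^2 + 2*a - 35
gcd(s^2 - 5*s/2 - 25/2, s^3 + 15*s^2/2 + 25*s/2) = s + 5/2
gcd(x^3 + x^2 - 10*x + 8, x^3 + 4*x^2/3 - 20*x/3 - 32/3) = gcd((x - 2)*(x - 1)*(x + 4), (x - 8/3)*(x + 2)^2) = 1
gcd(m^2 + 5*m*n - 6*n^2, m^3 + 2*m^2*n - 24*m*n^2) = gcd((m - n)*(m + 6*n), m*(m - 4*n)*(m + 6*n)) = m + 6*n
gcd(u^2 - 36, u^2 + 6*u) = u + 6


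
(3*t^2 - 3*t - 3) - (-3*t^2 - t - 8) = 6*t^2 - 2*t + 5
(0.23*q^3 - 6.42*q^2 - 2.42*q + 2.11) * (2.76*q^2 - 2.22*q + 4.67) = 0.6348*q^5 - 18.2298*q^4 + 8.6473*q^3 - 18.7854*q^2 - 15.9856*q + 9.8537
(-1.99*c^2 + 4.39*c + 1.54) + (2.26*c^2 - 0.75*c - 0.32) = 0.27*c^2 + 3.64*c + 1.22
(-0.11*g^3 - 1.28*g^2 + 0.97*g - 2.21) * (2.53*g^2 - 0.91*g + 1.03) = -0.2783*g^5 - 3.1383*g^4 + 3.5056*g^3 - 7.7924*g^2 + 3.0102*g - 2.2763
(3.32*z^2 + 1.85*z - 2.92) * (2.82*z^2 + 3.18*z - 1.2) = 9.3624*z^4 + 15.7746*z^3 - 6.3354*z^2 - 11.5056*z + 3.504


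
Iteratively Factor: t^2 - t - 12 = (t + 3)*(t - 4)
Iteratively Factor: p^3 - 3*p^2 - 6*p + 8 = (p - 1)*(p^2 - 2*p - 8) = (p - 4)*(p - 1)*(p + 2)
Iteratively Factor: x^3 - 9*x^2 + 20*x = (x)*(x^2 - 9*x + 20) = x*(x - 5)*(x - 4)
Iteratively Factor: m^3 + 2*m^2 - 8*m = (m + 4)*(m^2 - 2*m) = m*(m + 4)*(m - 2)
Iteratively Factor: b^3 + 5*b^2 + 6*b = (b + 3)*(b^2 + 2*b) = (b + 2)*(b + 3)*(b)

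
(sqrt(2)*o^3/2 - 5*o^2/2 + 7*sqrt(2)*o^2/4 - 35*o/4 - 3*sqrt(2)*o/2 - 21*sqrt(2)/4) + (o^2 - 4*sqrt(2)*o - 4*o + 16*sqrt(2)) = sqrt(2)*o^3/2 - 3*o^2/2 + 7*sqrt(2)*o^2/4 - 51*o/4 - 11*sqrt(2)*o/2 + 43*sqrt(2)/4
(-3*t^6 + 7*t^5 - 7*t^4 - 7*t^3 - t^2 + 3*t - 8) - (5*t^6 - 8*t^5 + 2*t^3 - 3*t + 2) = -8*t^6 + 15*t^5 - 7*t^4 - 9*t^3 - t^2 + 6*t - 10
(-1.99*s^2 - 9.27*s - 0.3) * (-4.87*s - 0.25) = 9.6913*s^3 + 45.6424*s^2 + 3.7785*s + 0.075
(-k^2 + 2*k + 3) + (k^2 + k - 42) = 3*k - 39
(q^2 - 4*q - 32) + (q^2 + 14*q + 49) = 2*q^2 + 10*q + 17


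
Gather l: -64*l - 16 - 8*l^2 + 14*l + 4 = -8*l^2 - 50*l - 12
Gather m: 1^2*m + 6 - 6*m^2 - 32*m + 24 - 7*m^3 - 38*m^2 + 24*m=-7*m^3 - 44*m^2 - 7*m + 30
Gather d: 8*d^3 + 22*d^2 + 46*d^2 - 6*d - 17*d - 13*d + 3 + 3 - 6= 8*d^3 + 68*d^2 - 36*d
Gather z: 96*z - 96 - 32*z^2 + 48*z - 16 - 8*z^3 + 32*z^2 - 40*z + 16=-8*z^3 + 104*z - 96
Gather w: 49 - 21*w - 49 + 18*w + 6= 6 - 3*w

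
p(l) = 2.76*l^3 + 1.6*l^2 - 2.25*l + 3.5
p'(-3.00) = 62.67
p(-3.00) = -49.87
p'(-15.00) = 1812.75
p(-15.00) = -8917.75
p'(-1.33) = 8.14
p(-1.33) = 2.83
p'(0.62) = 2.92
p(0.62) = 3.38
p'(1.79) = 30.01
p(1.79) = 20.43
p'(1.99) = 36.91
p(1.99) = 27.11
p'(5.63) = 278.22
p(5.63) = 534.08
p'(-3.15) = 69.83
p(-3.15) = -59.80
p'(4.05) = 146.52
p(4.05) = 203.98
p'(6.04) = 319.15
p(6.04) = 656.44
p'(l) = 8.28*l^2 + 3.2*l - 2.25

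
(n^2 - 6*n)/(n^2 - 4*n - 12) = n/(n + 2)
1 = 1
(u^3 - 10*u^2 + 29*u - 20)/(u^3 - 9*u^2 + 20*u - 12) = (u^2 - 9*u + 20)/(u^2 - 8*u + 12)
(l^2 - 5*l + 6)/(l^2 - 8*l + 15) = (l - 2)/(l - 5)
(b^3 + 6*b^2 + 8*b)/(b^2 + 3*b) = (b^2 + 6*b + 8)/(b + 3)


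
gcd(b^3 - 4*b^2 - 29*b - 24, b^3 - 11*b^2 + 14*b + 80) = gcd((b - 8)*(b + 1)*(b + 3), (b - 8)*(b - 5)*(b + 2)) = b - 8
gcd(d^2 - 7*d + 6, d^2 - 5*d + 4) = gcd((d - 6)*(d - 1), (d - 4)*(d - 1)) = d - 1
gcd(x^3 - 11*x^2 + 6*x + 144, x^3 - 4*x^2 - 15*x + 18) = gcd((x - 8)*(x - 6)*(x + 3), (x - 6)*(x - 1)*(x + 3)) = x^2 - 3*x - 18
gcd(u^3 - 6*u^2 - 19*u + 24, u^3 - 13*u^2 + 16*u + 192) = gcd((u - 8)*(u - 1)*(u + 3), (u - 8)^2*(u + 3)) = u^2 - 5*u - 24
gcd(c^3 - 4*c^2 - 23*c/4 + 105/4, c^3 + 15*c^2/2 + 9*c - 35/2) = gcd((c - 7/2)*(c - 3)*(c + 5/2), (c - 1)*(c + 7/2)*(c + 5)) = 1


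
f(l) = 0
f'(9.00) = 0.00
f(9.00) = 0.00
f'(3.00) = 0.00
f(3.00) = 0.00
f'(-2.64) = 0.00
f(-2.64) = 0.00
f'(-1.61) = 0.00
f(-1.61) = 0.00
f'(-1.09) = 0.00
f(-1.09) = 0.00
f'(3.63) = 0.00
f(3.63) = 0.00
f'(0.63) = 0.00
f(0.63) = 0.00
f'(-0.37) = 0.00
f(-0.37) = 0.00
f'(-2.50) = 0.00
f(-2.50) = 0.00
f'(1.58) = 0.00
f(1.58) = 0.00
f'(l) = 0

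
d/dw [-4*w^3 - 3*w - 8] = -12*w^2 - 3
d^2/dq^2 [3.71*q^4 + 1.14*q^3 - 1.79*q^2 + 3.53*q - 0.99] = 44.52*q^2 + 6.84*q - 3.58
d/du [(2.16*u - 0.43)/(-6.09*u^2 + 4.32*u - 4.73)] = (13.1544*u^2 - 5.2374*u - 8.3592)/(37.0881*u^4 - 52.6176*u^3 + 76.2738*u^2 - 40.8672*u + 22.3729)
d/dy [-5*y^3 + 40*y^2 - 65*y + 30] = -15*y^2 + 80*y - 65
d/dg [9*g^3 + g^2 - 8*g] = 27*g^2 + 2*g - 8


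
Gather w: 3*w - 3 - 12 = 3*w - 15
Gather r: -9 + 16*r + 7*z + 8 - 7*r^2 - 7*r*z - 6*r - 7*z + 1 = -7*r^2 + r*(10 - 7*z)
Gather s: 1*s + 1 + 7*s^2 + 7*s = 7*s^2 + 8*s + 1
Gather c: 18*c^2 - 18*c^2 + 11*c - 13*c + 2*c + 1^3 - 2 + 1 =0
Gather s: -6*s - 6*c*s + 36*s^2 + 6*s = -6*c*s + 36*s^2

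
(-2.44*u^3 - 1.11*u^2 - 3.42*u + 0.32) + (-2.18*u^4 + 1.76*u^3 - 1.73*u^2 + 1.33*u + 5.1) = -2.18*u^4 - 0.68*u^3 - 2.84*u^2 - 2.09*u + 5.42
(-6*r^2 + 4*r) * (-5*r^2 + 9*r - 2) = 30*r^4 - 74*r^3 + 48*r^2 - 8*r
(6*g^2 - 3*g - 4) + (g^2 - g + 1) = 7*g^2 - 4*g - 3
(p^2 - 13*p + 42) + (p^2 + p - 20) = 2*p^2 - 12*p + 22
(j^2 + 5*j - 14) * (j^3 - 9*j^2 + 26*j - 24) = j^5 - 4*j^4 - 33*j^3 + 232*j^2 - 484*j + 336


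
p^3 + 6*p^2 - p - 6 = (p - 1)*(p + 1)*(p + 6)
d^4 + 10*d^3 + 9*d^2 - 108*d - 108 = (d - 3)*(d + 1)*(d + 6)^2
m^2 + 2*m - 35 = (m - 5)*(m + 7)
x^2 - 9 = (x - 3)*(x + 3)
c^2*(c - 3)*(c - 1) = c^4 - 4*c^3 + 3*c^2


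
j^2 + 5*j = j*(j + 5)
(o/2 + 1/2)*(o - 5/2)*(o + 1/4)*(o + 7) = o^4/2 + 23*o^3/8 - 93*o^2/16 - 83*o/8 - 35/16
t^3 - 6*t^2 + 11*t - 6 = (t - 3)*(t - 2)*(t - 1)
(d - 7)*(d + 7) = d^2 - 49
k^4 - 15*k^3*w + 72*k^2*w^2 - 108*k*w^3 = k*(k - 6*w)^2*(k - 3*w)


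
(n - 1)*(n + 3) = n^2 + 2*n - 3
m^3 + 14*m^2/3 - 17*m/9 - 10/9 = (m - 2/3)*(m + 1/3)*(m + 5)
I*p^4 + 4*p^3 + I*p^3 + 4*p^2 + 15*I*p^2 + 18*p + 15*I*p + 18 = (p - 6*I)*(p - I)*(p + 3*I)*(I*p + I)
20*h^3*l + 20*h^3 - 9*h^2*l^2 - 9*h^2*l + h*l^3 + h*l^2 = (-5*h + l)*(-4*h + l)*(h*l + h)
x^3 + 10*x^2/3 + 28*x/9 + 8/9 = (x + 2/3)^2*(x + 2)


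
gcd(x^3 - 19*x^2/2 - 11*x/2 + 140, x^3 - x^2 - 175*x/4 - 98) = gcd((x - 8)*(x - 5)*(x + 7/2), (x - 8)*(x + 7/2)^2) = x^2 - 9*x/2 - 28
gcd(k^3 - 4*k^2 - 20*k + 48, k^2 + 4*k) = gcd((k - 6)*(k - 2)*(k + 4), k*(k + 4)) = k + 4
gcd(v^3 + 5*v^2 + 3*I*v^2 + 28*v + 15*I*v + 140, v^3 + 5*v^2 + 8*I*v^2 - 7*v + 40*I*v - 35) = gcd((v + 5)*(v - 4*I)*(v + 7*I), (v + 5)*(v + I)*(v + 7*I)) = v^2 + v*(5 + 7*I) + 35*I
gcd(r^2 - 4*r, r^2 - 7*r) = r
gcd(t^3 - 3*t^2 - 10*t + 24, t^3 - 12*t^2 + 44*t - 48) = t^2 - 6*t + 8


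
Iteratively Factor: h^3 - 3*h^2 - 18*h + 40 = (h - 2)*(h^2 - h - 20) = (h - 2)*(h + 4)*(h - 5)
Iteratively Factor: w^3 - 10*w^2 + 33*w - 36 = (w - 3)*(w^2 - 7*w + 12) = (w - 3)^2*(w - 4)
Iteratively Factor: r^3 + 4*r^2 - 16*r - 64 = (r + 4)*(r^2 - 16) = (r - 4)*(r + 4)*(r + 4)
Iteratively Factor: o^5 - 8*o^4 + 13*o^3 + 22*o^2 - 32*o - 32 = (o - 4)*(o^4 - 4*o^3 - 3*o^2 + 10*o + 8) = (o - 4)*(o + 1)*(o^3 - 5*o^2 + 2*o + 8) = (o - 4)*(o + 1)^2*(o^2 - 6*o + 8) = (o - 4)*(o - 2)*(o + 1)^2*(o - 4)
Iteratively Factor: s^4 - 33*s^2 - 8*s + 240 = (s - 3)*(s^3 + 3*s^2 - 24*s - 80) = (s - 5)*(s - 3)*(s^2 + 8*s + 16) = (s - 5)*(s - 3)*(s + 4)*(s + 4)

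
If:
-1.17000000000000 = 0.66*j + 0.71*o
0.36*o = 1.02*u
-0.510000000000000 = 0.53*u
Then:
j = 1.16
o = -2.73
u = -0.96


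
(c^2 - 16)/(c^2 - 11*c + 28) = (c + 4)/(c - 7)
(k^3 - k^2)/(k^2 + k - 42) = k^2*(k - 1)/(k^2 + k - 42)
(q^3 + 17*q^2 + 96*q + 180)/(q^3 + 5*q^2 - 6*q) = (q^2 + 11*q + 30)/(q*(q - 1))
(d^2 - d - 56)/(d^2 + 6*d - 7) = (d - 8)/(d - 1)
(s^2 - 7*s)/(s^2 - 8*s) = (s - 7)/(s - 8)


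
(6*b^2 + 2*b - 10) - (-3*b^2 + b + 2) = 9*b^2 + b - 12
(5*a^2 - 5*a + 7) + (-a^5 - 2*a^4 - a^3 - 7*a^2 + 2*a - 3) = -a^5 - 2*a^4 - a^3 - 2*a^2 - 3*a + 4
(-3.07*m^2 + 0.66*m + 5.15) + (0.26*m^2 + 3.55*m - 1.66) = -2.81*m^2 + 4.21*m + 3.49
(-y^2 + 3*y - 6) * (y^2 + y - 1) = -y^4 + 2*y^3 - 2*y^2 - 9*y + 6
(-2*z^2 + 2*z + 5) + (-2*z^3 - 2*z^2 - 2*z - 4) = -2*z^3 - 4*z^2 + 1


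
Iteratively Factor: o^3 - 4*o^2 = (o - 4)*(o^2) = o*(o - 4)*(o)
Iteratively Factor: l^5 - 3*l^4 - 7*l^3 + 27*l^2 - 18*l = (l - 1)*(l^4 - 2*l^3 - 9*l^2 + 18*l) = (l - 3)*(l - 1)*(l^3 + l^2 - 6*l) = (l - 3)*(l - 2)*(l - 1)*(l^2 + 3*l) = (l - 3)*(l - 2)*(l - 1)*(l + 3)*(l)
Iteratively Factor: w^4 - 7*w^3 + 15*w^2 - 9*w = (w - 3)*(w^3 - 4*w^2 + 3*w) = (w - 3)^2*(w^2 - w) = w*(w - 3)^2*(w - 1)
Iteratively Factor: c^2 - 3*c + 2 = (c - 2)*(c - 1)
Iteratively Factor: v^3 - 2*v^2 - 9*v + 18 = (v - 3)*(v^2 + v - 6) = (v - 3)*(v - 2)*(v + 3)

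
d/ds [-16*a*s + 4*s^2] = -16*a + 8*s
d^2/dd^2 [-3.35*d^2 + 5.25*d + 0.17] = -6.70000000000000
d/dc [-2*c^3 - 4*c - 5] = -6*c^2 - 4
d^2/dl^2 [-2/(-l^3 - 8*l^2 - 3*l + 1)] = 4*(-(3*l + 8)*(l^3 + 8*l^2 + 3*l - 1) + (3*l^2 + 16*l + 3)^2)/(l^3 + 8*l^2 + 3*l - 1)^3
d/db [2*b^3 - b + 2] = 6*b^2 - 1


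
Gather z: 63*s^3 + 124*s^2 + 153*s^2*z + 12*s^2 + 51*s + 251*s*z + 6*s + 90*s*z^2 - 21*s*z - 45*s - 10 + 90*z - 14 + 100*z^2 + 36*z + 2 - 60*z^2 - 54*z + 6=63*s^3 + 136*s^2 + 12*s + z^2*(90*s + 40) + z*(153*s^2 + 230*s + 72) - 16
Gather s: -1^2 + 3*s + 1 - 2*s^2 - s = -2*s^2 + 2*s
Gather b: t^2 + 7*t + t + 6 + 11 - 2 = t^2 + 8*t + 15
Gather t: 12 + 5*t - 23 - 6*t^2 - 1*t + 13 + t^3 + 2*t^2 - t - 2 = t^3 - 4*t^2 + 3*t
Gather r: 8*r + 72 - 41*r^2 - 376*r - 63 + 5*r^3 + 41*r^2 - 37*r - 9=5*r^3 - 405*r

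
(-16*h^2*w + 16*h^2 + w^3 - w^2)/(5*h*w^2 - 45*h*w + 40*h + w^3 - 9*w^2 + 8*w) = (-16*h^2 + w^2)/(5*h*w - 40*h + w^2 - 8*w)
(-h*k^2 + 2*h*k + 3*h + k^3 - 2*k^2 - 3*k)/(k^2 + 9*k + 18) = (-h*k^2 + 2*h*k + 3*h + k^3 - 2*k^2 - 3*k)/(k^2 + 9*k + 18)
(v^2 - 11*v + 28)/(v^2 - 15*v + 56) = (v - 4)/(v - 8)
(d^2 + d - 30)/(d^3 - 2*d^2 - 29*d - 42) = (-d^2 - d + 30)/(-d^3 + 2*d^2 + 29*d + 42)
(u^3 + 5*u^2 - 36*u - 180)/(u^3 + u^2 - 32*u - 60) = (u + 6)/(u + 2)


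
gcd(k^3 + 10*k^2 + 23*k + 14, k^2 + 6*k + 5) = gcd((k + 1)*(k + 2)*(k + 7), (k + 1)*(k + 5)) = k + 1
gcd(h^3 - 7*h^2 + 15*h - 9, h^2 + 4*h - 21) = h - 3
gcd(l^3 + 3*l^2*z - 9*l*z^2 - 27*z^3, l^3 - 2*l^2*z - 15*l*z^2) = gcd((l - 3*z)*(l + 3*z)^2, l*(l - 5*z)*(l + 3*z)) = l + 3*z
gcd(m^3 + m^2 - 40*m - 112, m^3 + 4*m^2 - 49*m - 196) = m^2 - 3*m - 28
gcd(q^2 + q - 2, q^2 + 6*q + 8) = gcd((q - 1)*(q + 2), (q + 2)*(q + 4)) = q + 2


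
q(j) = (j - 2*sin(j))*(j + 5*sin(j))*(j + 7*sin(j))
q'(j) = (1 - 2*cos(j))*(j + 5*sin(j))*(j + 7*sin(j)) + (j - 2*sin(j))*(j + 5*sin(j))*(7*cos(j) + 1) + (j - 2*sin(j))*(j + 7*sin(j))*(5*cos(j) + 1)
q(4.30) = 3.64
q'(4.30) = 17.19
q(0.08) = -0.02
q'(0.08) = -0.92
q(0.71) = -12.42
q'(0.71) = -40.68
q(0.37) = -2.23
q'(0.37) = -17.06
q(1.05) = -26.28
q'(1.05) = -33.36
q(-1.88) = 1.43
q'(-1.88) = 91.64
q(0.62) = -8.96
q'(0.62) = -36.05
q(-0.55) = 6.60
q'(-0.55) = -31.28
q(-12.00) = -1004.15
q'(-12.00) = 1350.98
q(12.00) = 1004.15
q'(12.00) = 1350.98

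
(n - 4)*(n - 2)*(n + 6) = n^3 - 28*n + 48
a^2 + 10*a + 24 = (a + 4)*(a + 6)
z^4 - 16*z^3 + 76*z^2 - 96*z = z*(z - 8)*(z - 6)*(z - 2)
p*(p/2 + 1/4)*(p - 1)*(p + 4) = p^4/2 + 7*p^3/4 - 5*p^2/4 - p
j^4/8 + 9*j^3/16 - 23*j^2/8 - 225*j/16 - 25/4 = (j/4 + 1)*(j/2 + 1/4)*(j - 5)*(j + 5)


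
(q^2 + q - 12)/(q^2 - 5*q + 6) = (q + 4)/(q - 2)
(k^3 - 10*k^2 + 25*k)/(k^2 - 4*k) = (k^2 - 10*k + 25)/(k - 4)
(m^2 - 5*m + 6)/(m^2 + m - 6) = (m - 3)/(m + 3)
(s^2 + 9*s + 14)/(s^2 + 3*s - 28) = (s + 2)/(s - 4)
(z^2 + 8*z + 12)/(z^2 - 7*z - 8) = (z^2 + 8*z + 12)/(z^2 - 7*z - 8)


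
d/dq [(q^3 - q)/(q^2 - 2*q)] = (q^2 - 4*q + 1)/(q^2 - 4*q + 4)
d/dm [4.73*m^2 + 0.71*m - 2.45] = 9.46*m + 0.71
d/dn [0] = 0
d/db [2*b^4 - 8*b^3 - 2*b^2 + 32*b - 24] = 8*b^3 - 24*b^2 - 4*b + 32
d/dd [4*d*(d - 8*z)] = 8*d - 32*z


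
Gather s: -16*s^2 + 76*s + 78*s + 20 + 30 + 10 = -16*s^2 + 154*s + 60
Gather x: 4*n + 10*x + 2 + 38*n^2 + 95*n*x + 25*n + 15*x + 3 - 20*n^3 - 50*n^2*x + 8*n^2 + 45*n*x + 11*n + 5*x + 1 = -20*n^3 + 46*n^2 + 40*n + x*(-50*n^2 + 140*n + 30) + 6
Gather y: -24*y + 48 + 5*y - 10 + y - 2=36 - 18*y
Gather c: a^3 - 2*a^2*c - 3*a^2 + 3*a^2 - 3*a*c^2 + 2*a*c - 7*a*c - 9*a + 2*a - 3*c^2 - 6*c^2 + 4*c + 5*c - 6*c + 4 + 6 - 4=a^3 - 7*a + c^2*(-3*a - 9) + c*(-2*a^2 - 5*a + 3) + 6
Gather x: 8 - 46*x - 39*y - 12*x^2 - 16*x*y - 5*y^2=-12*x^2 + x*(-16*y - 46) - 5*y^2 - 39*y + 8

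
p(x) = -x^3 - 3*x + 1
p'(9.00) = -246.00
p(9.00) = -755.00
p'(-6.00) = -111.00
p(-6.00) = 235.00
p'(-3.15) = -32.77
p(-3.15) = 41.71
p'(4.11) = -53.68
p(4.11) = -80.76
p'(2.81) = -26.69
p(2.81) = -29.62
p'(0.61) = -4.12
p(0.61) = -1.06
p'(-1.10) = -6.63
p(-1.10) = 5.63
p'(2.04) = -15.48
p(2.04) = -13.61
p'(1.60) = -10.68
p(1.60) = -7.90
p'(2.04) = -15.48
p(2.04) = -13.61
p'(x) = -3*x^2 - 3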